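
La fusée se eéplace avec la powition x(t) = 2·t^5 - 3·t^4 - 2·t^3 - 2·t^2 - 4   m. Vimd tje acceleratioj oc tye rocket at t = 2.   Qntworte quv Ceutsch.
Um dies zu lösen, müssen wir 2 Ableitungen unserer Gleichung für die Position x(t) = 2·t^5 - 3·t^4 - 2·t^3 - 2·t^2 - 4 nehmen. Mit d/dt von x(t) finden wir v(t) = 10·t^4 - 12·t^3 - 6·t^2 - 4·t. Durch Ableiten von der Geschwindigkeit erhalten wir die Beschleunigung: a(t) = 40·t^3 - 36·t^2 - 12·t - 4. Mit a(t) = 40·t^3 - 36·t^2 - 12·t - 4 und Einsetzen von t = 2, finden wir a = 148.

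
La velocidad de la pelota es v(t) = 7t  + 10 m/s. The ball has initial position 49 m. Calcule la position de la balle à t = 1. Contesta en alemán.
Ausgehend von der Geschwindigkeit v(t) = 7·t + 10, nehmen wir 1 Integral. Durch Integration von der Geschwindigkeit und Verwendung der Anfangsbedingung x(0) = 49, erhalten wir x(t) = 7·t^2/2 + 10·t + 49. Mit x(t) = 7·t^2/2 + 10·t + 49 und Einsetzen von t = 1, finden wir x = 125/2.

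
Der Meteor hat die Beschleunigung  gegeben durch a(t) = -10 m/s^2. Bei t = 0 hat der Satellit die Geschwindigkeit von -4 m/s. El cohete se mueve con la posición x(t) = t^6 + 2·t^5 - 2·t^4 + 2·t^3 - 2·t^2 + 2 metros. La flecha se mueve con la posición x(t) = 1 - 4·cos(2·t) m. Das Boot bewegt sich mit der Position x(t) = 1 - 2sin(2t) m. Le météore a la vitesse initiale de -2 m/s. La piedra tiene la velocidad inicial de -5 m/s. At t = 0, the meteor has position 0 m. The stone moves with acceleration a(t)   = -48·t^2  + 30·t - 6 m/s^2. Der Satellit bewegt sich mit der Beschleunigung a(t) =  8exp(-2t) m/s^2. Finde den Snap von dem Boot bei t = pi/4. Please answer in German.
Wir müssen unsere Gleichung für die Position x(t) = 1 - 2·sin(2·t) 4-mal ableiten. Die Ableitung von der Position ergibt die Geschwindigkeit: v(t) = -4·cos(2·t). Die Ableitung von der Geschwindigkeit ergibt die Beschleunigung: a(t) = 8·sin(2·t). Durch Ableiten von der Beschleunigung erhalten wir den Ruck: j(t) = 16·cos(2·t). Mit d/dt von j(t) finden wir s(t) = -32·sin(2·t). Mit s(t) = -32·sin(2·t) und Einsetzen von t = pi/4, finden wir s = -32.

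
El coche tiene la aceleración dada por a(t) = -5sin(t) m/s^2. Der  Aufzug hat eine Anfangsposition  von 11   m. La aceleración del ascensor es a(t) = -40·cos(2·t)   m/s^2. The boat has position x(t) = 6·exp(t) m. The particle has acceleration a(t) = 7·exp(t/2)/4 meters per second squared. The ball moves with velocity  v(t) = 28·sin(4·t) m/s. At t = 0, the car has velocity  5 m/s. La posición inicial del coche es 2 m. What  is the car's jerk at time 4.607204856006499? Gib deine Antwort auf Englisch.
Starting from acceleration a(t) = -5·sin(t), we take 1 derivative. Differentiating acceleration, we get jerk: j(t) = -5·cos(t). From the given jerk equation j(t) = -5·cos(t), we substitute t = 4.607204856006499 to get j = 0.524951386880022.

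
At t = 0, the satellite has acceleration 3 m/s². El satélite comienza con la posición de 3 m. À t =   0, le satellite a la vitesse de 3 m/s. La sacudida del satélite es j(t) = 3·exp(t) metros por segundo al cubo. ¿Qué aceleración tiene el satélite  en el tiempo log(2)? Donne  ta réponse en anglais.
Starting from jerk j(t) = 3·exp(t), we take 1 antiderivative. Integrating jerk and using the initial condition a(0) = 3, we get a(t) = 3·exp(t). Using a(t) = 3·exp(t) and substituting t = log(2), we find a = 6.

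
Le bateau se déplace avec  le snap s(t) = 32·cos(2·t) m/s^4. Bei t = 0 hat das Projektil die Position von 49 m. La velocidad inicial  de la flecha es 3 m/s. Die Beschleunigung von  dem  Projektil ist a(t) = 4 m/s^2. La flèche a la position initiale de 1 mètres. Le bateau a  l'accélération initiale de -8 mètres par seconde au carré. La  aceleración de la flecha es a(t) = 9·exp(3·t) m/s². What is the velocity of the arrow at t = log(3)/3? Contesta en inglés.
Starting from acceleration a(t) = 9·exp(3·t), we take 1 integral. The integral of acceleration, with v(0) = 3, gives velocity: v(t) = 3·exp(3·t). From the given velocity equation v(t) = 3·exp(3·t), we substitute t = log(3)/3 to get v = 9.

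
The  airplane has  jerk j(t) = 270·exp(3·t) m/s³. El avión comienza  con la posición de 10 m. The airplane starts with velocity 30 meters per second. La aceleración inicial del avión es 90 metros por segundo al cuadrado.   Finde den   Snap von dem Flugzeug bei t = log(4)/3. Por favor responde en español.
Debemos derivar nuestra ecuación de la sacudida j(t) = 270·exp(3·t) 1 vez. Tomando d/dt de j(t), encontramos s(t) = 810·exp(3·t). De la ecuación del snap s(t) = 810·exp(3·t), sustituimos t = log(4)/3 para obtener s = 3240.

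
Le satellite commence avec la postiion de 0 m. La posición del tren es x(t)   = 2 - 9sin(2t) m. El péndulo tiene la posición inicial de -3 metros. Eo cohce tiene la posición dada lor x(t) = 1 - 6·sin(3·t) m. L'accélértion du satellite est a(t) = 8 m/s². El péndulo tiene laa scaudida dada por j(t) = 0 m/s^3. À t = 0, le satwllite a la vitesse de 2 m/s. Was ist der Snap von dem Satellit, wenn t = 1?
Ausgehend von der Beschleunigung a(t) = 8, nehmen wir 2 Ableitungen. Durch Ableiten von der Beschleunigung erhalten wir den Ruck: j(t) = 0. Die Ableitung von dem Ruck ergibt den Snap: s(t) = 0. Wir haben den Snap s(t) = 0. Durch Einsetzen von t = 1: s(1) = 0.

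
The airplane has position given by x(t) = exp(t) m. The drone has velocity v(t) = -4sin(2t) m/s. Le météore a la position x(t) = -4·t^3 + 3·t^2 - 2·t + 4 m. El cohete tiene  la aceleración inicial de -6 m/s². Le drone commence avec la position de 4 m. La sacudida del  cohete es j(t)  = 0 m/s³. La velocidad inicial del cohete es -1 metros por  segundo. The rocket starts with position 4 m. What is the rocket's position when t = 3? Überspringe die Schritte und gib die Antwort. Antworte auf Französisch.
À t = 3, x = -26.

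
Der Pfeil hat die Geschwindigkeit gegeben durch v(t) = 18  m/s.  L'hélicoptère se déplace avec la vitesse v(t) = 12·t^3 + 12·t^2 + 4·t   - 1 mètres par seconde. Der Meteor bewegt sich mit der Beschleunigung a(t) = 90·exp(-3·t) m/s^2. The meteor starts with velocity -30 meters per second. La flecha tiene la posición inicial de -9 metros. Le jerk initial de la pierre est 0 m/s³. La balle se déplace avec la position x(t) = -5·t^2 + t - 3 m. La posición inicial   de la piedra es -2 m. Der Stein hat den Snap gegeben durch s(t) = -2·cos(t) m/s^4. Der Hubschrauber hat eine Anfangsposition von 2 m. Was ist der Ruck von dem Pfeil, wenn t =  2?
Ausgehend von der Geschwindigkeit v(t) = 18, nehmen wir 2 Ableitungen. Durch Ableiten von der Geschwindigkeit erhalten wir die Beschleunigung: a(t) = 0. Die Ableitung von der Beschleunigung ergibt den Ruck: j(t) = 0. Mit j(t) = 0 und Einsetzen von t = 2, finden wir j = 0.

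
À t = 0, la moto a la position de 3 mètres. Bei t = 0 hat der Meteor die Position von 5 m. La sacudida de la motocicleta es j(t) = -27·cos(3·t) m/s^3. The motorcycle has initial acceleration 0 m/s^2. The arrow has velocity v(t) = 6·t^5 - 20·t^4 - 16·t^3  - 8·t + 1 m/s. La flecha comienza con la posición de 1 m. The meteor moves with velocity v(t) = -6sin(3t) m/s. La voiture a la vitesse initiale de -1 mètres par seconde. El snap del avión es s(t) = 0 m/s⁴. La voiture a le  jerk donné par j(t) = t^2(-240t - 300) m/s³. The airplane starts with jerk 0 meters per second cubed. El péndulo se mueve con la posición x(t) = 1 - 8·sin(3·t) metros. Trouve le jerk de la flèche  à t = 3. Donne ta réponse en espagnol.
Debemos derivar nuestra ecuación de la velocidad v(t) = 6·t^5 - 20·t^4 - 16·t^3 - 8·t + 1 2 veces. La derivada de la velocidad da la aceleración: a(t) = 30·t^4 - 80·t^3 - 48·t^2 - 8. Tomando d/dt de a(t), encontramos j(t) = 120·t^3 - 240·t^2 - 96·t. Tenemos la sacudida j(t) = 120·t^3 - 240·t^2 - 96·t. Sustituyendo t = 3: j(3) = 792.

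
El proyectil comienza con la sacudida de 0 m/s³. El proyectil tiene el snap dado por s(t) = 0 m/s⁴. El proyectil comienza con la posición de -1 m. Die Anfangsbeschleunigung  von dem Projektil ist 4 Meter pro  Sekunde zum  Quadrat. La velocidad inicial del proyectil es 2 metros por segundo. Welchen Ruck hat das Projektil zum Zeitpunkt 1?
Um dies zu lösen, müssen wir 1 Integral unserer Gleichung für den Snap s(t) = 0 finden. Die Stammfunktion von dem Snap ist der Ruck. Mit j(0) = 0 erhalten wir j(t) = 0. Mit j(t) = 0 und Einsetzen von t = 1, finden wir j = 0.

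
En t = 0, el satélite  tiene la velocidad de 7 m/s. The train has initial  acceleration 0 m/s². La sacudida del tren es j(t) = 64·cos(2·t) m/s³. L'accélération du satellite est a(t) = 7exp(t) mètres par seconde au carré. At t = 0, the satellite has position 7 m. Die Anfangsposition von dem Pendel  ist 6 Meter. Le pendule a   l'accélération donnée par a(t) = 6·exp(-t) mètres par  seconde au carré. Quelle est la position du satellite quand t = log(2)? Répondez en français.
Nous devons intégrer notre équation de l'accélération a(t) = 7·exp(t) 2 fois. L'intégrale de l'accélération, avec v(0) = 7, donne la vitesse: v(t) = 7·exp(t). L'intégrale de la vitesse, avec x(0) = 7, donne la position: x(t) = 7·exp(t). En utilisant x(t) = 7·exp(t) et en substituant t = log(2), nous trouvons x = 14.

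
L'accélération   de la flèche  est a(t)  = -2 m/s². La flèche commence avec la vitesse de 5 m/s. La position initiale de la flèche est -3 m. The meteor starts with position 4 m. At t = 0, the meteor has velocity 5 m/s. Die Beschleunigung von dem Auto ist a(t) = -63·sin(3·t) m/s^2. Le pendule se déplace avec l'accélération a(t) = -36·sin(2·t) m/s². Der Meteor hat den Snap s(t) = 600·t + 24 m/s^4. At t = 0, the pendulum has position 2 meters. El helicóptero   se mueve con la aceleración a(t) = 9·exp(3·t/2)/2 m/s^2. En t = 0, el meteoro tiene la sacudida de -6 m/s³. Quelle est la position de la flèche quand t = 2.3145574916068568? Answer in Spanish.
Debemos encontrar la integral de nuestra ecuación de la aceleración a(t) = -2 2 veces. La integral de la aceleración es la velocidad. Usando v(0) = 5, obtenemos v(t) = 5 - 2·t. La integral de la velocidad, con x(0) = -3, da la posición: x(t) = -t^2 + 5·t - 3. Tenemos la posición x(t) = -t^2 + 5·t - 3. Sustituyendo t = 2.3145574916068568: x(2.3145574916068568) = 3.21561107608086.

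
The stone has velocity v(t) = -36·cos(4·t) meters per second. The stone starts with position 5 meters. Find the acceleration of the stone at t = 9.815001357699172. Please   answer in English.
Starting from velocity v(t) = -36·cos(4·t), we take 1 derivative. Differentiating velocity, we get acceleration: a(t) = 144·sin(4·t). We have acceleration a(t) = 144·sin(4·t). Substituting t = 9.815001357699172: a(9.815001357699172) = 143.992939432333.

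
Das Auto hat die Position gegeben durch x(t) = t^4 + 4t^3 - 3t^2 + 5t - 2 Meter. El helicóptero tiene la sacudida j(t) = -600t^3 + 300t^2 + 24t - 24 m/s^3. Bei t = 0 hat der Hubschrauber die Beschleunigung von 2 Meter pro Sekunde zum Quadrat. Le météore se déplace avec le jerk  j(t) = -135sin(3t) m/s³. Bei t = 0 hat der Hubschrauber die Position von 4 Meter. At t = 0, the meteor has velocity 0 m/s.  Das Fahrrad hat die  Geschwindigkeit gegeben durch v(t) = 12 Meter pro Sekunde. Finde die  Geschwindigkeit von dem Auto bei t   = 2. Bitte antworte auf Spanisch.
Partiendo de la posición x(t) = t^4 + 4·t^3 - 3·t^2 + 5·t - 2, tomamos 1 derivada. Derivando la posición, obtenemos la velocidad: v(t) = 4·t^3 + 12·t^2 - 6·t + 5. De la ecuación de la velocidad v(t) = 4·t^3 + 12·t^2 - 6·t + 5, sustituimos t = 2 para obtener v = 73.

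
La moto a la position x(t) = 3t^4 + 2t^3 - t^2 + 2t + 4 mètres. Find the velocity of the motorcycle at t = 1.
We must differentiate our position equation x(t) = 3·t^4 + 2·t^3 - t^2 + 2·t + 4 1 time. Taking d/dt of x(t), we find v(t) = 12·t^3 + 6·t^2 - 2·t + 2. Using v(t) = 12·t^3 + 6·t^2 - 2·t + 2 and substituting t = 1, we find v = 18.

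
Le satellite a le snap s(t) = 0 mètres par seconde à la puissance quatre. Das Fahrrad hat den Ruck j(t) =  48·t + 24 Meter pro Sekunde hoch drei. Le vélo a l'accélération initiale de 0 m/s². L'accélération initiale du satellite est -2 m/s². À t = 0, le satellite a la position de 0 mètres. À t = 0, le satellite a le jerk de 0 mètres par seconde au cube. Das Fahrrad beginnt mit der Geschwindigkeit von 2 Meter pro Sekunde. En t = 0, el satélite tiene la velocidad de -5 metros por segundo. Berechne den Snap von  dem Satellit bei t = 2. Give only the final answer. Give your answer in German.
Die Antwort ist 0.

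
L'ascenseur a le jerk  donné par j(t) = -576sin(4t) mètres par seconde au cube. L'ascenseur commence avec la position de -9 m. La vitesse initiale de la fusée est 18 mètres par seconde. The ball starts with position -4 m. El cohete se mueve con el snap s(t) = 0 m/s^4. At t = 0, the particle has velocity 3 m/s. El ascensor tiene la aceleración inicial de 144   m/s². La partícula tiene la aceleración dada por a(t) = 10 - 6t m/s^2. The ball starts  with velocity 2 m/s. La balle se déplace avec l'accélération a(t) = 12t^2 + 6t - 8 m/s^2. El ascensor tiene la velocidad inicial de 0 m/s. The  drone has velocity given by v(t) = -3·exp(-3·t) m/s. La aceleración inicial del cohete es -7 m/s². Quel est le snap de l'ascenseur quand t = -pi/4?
En partant du jerk j(t) = -576·sin(4·t), nous prenons 1 dérivée. En prenant d/dt de j(t), nous trouvons s(t) = -2304·cos(4·t). En utilisant s(t) = -2304·cos(4·t) et en substituant t = -pi/4, nous trouvons s = 2304.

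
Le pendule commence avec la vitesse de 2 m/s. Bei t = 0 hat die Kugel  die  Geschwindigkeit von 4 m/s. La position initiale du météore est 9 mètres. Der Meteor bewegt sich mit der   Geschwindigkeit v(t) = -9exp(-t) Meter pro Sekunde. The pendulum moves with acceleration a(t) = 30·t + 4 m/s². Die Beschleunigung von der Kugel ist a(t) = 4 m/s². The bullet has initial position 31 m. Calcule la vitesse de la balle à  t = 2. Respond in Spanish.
Para resolver esto, necesitamos tomar 1 integral de nuestra ecuación de la aceleración a(t) = 4. La antiderivada de la aceleración, con v(0) = 4, da la velocidad: v(t) = 4·t + 4. Usando v(t) = 4·t + 4 y sustituyendo t = 2, encontramos v = 12.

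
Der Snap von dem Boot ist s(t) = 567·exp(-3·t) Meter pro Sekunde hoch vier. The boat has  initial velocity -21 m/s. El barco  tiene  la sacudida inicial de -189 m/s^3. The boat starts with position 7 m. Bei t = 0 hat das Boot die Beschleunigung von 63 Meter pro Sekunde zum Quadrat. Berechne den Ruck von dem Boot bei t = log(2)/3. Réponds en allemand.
Wir müssen die Stammfunktion unserer Gleichung für den Snap s(t) = 567·exp(-3·t) 1-mal finden. Mit ∫s(t)dt und Anwendung von j(0) = -189, finden wir j(t) = -189·exp(-3·t). Mit j(t) = -189·exp(-3·t) und Einsetzen von t = log(2)/3, finden wir j = -189/2.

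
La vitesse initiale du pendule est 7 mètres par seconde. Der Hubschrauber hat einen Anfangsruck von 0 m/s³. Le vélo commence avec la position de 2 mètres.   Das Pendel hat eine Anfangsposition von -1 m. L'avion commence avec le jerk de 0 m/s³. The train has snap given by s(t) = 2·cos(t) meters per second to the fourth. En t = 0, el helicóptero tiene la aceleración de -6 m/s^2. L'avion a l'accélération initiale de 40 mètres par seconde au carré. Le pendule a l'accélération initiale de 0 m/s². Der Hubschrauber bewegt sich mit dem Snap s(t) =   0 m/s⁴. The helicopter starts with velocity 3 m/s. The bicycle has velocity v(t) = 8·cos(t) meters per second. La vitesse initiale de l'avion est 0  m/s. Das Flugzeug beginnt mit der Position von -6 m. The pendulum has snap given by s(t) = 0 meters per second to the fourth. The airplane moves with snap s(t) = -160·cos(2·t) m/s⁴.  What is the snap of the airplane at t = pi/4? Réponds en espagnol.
De la ecuación del snap s(t) = -160·cos(2·t), sustituimos t = pi/4 para obtener s = 0.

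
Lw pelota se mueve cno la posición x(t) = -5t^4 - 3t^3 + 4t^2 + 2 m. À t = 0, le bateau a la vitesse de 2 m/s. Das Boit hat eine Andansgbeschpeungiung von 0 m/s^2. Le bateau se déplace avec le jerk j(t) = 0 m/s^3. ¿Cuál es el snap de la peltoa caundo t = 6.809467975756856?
Para resolver esto, necesitamos tomar 4 derivadas de nuestra ecuación de la posición x(t) = -5·t^4 - 3·t^3 + 4·t^2 + 2. La derivada de la posición da la velocidad: v(t) = -20·t^3 - 9·t^2 + 8·t. Tomando d/dt de v(t), encontramos a(t) = -60·t^2 - 18·t + 8. Derivando la aceleración, obtenemos la sacudida: j(t) = -120·t - 18. Derivando la sacudida, obtenemos el snap: s(t) = -120. Tenemos el snap s(t) = -120. Sustituyendo t = 6.809467975756856: s(6.809467975756856) = -120.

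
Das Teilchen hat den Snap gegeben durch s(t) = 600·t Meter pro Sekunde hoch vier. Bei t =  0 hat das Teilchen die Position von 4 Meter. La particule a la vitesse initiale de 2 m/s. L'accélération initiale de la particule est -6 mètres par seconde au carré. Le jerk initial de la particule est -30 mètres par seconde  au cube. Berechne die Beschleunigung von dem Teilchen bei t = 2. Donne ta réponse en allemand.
Um dies zu lösen, müssen wir 2 Stammfunktionen unserer Gleichung für den Snap s(t) = 600·t finden. Die Stammfunktion von dem Snap ist der Ruck. Mit j(0) = -30 erhalten wir j(t) = 300·t^2 - 30. Die Stammfunktion von dem Ruck ist die Beschleunigung. Mit a(0) = -6 erhalten wir a(t) = 100·t^3 - 30·t - 6. Mit a(t) = 100·t^3 - 30·t - 6 und Einsetzen von t = 2, finden wir a = 734.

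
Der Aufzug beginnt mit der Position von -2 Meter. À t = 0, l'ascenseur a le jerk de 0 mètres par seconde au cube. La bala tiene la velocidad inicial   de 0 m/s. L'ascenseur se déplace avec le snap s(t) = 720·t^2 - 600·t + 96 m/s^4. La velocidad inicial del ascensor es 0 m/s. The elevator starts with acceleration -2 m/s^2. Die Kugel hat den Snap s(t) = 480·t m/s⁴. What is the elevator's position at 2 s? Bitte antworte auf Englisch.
We must find the integral of our snap equation s(t) = 720·t^2 - 600·t + 96 4 times. The integral of snap, with j(0) = 0, gives jerk: j(t) = 12·t·(20·t^2 - 25·t + 8). Taking ∫j(t)dt and applying a(0) = -2, we find a(t) = 60·t^4 - 100·t^3 + 48·t^2 - 2. The antiderivative of acceleration is velocity. Using v(0) = 0, we get v(t) = t·(12·t^4 - 25·t^3 + 16·t^2 - 2). Integrating velocity and using the initial condition x(0) = -2, we get x(t) = 2·t^6 - 5·t^5 + 4·t^4 - t^2 - 2. From the given position equation x(t) = 2·t^6 - 5·t^5 + 4·t^4 - t^2 - 2, we substitute t = 2 to get x = 26.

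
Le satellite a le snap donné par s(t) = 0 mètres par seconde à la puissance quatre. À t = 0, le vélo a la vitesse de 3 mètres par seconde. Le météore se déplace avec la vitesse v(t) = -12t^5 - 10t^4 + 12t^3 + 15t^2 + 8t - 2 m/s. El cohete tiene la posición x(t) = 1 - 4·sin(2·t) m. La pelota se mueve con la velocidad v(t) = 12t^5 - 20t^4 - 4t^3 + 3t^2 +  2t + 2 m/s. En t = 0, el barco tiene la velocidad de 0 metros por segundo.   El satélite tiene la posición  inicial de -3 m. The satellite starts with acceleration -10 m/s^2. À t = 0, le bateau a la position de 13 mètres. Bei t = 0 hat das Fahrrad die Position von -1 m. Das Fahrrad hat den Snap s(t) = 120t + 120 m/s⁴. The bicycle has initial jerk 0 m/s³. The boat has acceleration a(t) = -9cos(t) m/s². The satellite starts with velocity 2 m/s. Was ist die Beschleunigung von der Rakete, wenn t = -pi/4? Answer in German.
Ausgehend von der Position x(t) = 1 - 4·sin(2·t), nehmen wir 2 Ableitungen. Die Ableitung von der Position ergibt die Geschwindigkeit: v(t) = -8·cos(2·t). Mit d/dt von v(t) finden wir a(t) = 16·sin(2·t). Wir haben die Beschleunigung a(t) = 16·sin(2·t). Durch Einsetzen von t = -pi/4: a(-pi/4) = -16.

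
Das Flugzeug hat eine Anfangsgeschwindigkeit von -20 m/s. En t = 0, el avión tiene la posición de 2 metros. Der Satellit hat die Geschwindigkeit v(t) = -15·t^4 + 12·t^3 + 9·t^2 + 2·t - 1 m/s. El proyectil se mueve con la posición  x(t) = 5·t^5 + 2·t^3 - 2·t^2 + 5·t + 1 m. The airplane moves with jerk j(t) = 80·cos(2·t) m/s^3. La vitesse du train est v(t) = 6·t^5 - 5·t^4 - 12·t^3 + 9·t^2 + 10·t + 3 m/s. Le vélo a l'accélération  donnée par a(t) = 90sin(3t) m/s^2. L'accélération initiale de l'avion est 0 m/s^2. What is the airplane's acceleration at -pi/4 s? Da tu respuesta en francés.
Pour résoudre ceci, nous devons prendre 1 primitive de notre équation du jerk j(t) = 80·cos(2·t). En intégrant le jerk et en utilisant la condition initiale a(0) = 0, nous obtenons a(t) = 40·sin(2·t). De l'équation de l'accélération a(t) = 40·sin(2·t), nous substituons t = -pi/4 pour obtenir a = -40.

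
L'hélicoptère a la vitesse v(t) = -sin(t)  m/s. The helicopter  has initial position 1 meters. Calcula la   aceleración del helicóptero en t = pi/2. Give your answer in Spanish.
Partiendo de la velocidad v(t) = -sin(t), tomamos 1 derivada. Tomando d/dt de v(t), encontramos a(t) = -cos(t). Tenemos la aceleración a(t) = -cos(t). Sustituyendo t = pi/2: a(pi/2) = 0.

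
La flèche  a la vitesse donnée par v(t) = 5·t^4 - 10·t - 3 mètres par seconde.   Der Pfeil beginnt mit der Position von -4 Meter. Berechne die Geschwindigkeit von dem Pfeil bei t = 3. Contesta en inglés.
We have velocity v(t) = 5·t^4 - 10·t - 3. Substituting t = 3: v(3) = 372.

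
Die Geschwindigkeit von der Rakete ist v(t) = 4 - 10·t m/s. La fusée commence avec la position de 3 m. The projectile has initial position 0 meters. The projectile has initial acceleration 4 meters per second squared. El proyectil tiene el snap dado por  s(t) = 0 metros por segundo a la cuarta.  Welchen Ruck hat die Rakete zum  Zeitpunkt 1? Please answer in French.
En partant de la vitesse v(t) = 4 - 10·t, nous prenons 2 dérivées. En prenant d/dt de v(t), nous trouvons a(t) = -10. En prenant d/dt de a(t), nous trouvons j(t) = 0. Nous avons le jerk j(t) = 0. En substituant t = 1: j(1) = 0.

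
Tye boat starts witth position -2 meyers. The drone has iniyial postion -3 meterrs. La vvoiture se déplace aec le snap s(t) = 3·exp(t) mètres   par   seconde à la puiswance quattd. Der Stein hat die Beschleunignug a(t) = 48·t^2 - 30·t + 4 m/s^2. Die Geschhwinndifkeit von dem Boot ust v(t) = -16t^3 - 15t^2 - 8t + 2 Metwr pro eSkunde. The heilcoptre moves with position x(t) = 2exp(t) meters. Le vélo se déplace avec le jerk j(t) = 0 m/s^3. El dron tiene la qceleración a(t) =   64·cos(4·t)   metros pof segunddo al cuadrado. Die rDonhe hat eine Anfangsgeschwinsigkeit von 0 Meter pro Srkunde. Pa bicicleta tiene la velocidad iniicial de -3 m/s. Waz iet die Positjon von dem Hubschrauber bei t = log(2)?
Wir haben die Position x(t) = 2·exp(t). Durch Einsetzen von t = log(2): x(log(2)) = 4.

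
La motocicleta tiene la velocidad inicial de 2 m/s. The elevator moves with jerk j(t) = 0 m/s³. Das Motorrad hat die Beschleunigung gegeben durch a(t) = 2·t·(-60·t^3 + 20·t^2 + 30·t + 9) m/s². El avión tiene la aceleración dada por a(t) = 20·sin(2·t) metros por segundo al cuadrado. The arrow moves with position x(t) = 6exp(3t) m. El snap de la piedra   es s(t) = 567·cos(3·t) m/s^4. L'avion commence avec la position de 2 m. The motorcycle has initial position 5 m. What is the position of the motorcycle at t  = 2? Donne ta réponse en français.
Pour résoudre ceci, nous devons prendre 2 primitives de notre équation de l'accélération a(t) = 2·t·(-60·t^3 + 20·t^2 + 30·t + 9). La primitive de l'accélération, avec v(0) = 2, donne la vitesse: v(t) = -24·t^5 + 10·t^4 + 20·t^3 + 9·t^2 + 2. En prenant ∫v(t)dt et en appliquant x(0) = 5, nous trouvons x(t) = -4·t^6 + 2·t^5 + 5·t^4 + 3·t^3 + 2·t + 5. Nous avons la position x(t) = -4·t^6 + 2·t^5 + 5·t^4 + 3·t^3 + 2·t + 5. En substituant t = 2: x(2) = -79.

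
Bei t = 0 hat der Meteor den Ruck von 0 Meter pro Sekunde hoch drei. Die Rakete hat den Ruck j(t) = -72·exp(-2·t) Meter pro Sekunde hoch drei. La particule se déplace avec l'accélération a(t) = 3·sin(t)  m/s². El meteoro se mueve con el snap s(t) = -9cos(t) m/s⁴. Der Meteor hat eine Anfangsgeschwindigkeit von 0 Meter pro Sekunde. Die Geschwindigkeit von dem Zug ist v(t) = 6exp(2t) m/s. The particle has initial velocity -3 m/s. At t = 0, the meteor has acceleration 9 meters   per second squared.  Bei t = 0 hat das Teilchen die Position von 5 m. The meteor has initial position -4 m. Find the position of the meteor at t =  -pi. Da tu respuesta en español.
Partiendo del snap s(t) = -9·cos(t), tomamos 4 integrales. La integral del snap es la sacudida. Usando j(0) = 0, obtenemos j(t) = -9·sin(t). Tomando ∫j(t)dt y aplicando a(0) = 9, encontramos a(t) = 9·cos(t). La integral de la aceleración es la velocidad. Usando v(0) = 0, obtenemos v(t) = 9·sin(t). La antiderivada de la velocidad es la posición. Usando x(0) = -4, obtenemos x(t) = 5 - 9·cos(t). Usando x(t) = 5 - 9·cos(t) y sustituyendo t = -pi, encontramos x = 14.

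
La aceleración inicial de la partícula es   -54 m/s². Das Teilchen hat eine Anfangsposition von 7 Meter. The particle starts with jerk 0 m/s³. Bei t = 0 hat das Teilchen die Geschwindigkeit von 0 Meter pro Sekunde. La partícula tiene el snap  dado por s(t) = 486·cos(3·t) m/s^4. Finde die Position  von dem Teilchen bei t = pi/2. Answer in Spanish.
Partiendo del snap s(t) = 486·cos(3·t), tomamos 4 integrales. Tomando ∫s(t)dt y aplicando j(0) = 0, encontramos j(t) = 162·sin(3·t). Integrando la sacudida y usando la condición inicial a(0) = -54, obtenemos a(t) = -54·cos(3·t). La antiderivada de la aceleración es la velocidad. Usando v(0) = 0, obtenemos v(t) = -18·sin(3·t). La antiderivada de la velocidad es la posición. Usando x(0) = 7, obtenemos x(t) = 6·cos(3·t) + 1. De la ecuación de la posición x(t) = 6·cos(3·t) + 1, sustituimos t = pi/2 para obtener x = 1.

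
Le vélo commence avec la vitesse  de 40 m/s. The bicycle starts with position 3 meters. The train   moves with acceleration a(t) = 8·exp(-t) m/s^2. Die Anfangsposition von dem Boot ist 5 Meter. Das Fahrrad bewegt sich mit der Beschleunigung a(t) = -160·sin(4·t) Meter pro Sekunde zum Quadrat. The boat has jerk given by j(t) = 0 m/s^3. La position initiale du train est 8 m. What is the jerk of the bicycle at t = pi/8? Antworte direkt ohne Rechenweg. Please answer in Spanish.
La sacudida en t = pi/8 es j = 0.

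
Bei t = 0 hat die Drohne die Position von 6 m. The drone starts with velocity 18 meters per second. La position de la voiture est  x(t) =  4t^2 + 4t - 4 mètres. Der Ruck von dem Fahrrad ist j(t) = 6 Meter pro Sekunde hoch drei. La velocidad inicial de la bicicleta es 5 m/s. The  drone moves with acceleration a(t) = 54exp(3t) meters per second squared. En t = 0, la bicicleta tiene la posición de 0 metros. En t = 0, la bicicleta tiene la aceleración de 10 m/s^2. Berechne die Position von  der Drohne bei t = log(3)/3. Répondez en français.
Nous devons intégrer notre équation de l'accélération a(t) = 54·exp(3·t) 2 fois. L'intégrale de l'accélération, avec v(0) = 18, donne la vitesse: v(t) = 18·exp(3·t). En intégrant la vitesse et en utilisant la condition initiale x(0) = 6, nous obtenons x(t) = 6·exp(3·t). De l'équation de la position x(t) = 6·exp(3·t), nous substituons t = log(3)/3 pour obtenir x = 18.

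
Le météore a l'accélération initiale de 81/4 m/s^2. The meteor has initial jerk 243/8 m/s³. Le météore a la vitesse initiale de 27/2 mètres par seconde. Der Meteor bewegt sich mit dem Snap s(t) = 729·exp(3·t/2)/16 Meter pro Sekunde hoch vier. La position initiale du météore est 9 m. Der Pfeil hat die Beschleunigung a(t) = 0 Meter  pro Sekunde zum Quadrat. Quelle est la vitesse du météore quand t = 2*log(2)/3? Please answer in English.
We must find the integral of our snap equation s(t) = 729·exp(3·t/2)/16 3 times. The integral of snap, with j(0) = 243/8, gives jerk: j(t) = 243·exp(3·t/2)/8. The antiderivative of jerk is acceleration. Using a(0) = 81/4, we get a(t) = 81·exp(3·t/2)/4. The antiderivative of acceleration is velocity. Using v(0) = 27/2, we get v(t) = 27·exp(3·t/2)/2. Using v(t) = 27·exp(3·t/2)/2 and substituting t = 2*log(2)/3, we find v = 27.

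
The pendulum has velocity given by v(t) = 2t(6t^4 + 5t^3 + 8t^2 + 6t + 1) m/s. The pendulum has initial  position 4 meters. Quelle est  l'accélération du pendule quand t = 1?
Nous devons dériver notre équation de la vitesse v(t) = 2·t·(6·t^4 + 5·t^3 + 8·t^2 + 6·t + 1) 1 fois. En prenant d/dt de v(t), nous trouvons a(t) = 12·t^4 + 10·t^3 + 16·t^2 + 2·t·(24·t^3 + 15·t^2 + 16·t + 6) + 12·t + 2. Nous avons l'accélération a(t) = 12·t^4 + 10·t^3 + 16·t^2 + 2·t·(24·t^3 + 15·t^2 + 16·t + 6) + 12·t + 2. En substituant t = 1: a(1) = 174.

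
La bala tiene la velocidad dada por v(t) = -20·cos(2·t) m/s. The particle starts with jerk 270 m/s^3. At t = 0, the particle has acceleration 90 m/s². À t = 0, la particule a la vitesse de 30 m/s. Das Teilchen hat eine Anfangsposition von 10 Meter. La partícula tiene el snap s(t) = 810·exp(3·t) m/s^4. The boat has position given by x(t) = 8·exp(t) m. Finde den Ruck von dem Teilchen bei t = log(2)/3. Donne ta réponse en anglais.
To solve this, we need to take 1 antiderivative of our snap equation s(t) = 810·exp(3·t). Finding the antiderivative of s(t) and using j(0) = 270: j(t) = 270·exp(3·t). Using j(t) = 270·exp(3·t) and substituting t = log(2)/3, we find j = 540.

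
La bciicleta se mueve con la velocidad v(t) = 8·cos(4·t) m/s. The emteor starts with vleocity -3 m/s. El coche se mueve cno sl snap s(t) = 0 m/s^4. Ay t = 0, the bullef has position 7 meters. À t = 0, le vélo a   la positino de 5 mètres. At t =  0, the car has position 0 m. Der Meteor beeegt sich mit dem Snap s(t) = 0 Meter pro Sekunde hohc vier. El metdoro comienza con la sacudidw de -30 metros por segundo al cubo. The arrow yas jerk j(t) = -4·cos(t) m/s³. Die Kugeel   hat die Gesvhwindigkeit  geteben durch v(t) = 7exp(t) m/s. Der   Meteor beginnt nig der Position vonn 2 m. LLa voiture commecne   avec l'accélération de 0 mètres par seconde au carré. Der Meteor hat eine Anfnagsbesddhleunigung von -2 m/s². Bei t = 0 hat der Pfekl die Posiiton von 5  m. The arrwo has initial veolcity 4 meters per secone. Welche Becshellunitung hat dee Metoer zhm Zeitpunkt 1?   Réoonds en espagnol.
Debemos encontrar la integral de nuestra ecuación del snap s(t) = 0 2 veces. La integral del snap es la sacudida. Usando j(0) = -30, obtenemos j(t) = -30. La antiderivada de la sacudida es la aceleración. Usando a(0) = -2, obtenemos a(t) = -30·t - 2. Tenemos la aceleración a(t) = -30·t - 2. Sustituyendo t = 1: a(1) = -32.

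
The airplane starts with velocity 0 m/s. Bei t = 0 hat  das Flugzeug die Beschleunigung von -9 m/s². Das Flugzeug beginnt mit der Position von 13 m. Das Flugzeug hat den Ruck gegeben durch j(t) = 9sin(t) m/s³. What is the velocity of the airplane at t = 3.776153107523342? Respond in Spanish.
Necesitamos integrar nuestra ecuación de la sacudida j(t) = 9·sin(t) 2 veces. La antiderivada de la sacudida es la aceleración. Usando a(0) = -9, obtenemos a(t) = -9·cos(t). Integrando la aceleración y usando la condición inicial v(0) = 0, obtenemos v(t) = -9·sin(t). De la ecuación de la velocidad v(t) = -9·sin(t), sustituimos t = 3.776153107523342 para obtener v = 5.33541231871779.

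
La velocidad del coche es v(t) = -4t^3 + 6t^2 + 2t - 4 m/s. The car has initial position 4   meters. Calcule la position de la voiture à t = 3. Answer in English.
To solve this, we need to take 1 antiderivative of our velocity equation v(t) = -4·t^3 + 6·t^2 + 2·t - 4. Taking ∫v(t)dt and applying x(0) = 4, we find x(t) = -t^4 + 2·t^3 + t^2 - 4·t + 4. We have position x(t) = -t^4 + 2·t^3 + t^2 - 4·t + 4. Substituting t = 3: x(3) = -26.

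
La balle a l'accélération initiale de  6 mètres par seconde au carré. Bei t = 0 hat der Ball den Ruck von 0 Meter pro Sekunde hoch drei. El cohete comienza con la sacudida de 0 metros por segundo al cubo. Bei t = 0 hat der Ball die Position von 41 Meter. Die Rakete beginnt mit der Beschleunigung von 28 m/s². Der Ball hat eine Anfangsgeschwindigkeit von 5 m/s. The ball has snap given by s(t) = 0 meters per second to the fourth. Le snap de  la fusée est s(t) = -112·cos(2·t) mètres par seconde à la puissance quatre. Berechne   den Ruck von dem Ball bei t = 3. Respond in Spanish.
Partiendo del snap s(t) = 0, tomamos 1 antiderivada. Tomando ∫s(t)dt y aplicando j(0) = 0, encontramos j(t) = 0. De la ecuación de la sacudida j(t) = 0, sustituimos t = 3 para obtener j = 0.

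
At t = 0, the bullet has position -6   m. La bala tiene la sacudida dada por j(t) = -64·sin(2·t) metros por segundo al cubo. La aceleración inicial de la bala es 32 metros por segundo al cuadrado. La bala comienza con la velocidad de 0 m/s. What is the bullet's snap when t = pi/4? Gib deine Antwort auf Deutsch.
Ausgehend von dem Ruck j(t) = -64·sin(2·t), nehmen wir 1 Ableitung. Mit d/dt von j(t) finden wir s(t) = -128·cos(2·t). Aus der Gleichung für den Snap s(t) = -128·cos(2·t), setzen wir t = pi/4 ein und erhalten s = 0.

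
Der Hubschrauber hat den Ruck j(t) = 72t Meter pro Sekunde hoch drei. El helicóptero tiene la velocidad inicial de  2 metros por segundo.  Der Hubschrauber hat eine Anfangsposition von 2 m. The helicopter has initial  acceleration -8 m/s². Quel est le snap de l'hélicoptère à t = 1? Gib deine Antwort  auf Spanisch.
Para resolver esto, necesitamos tomar 1 derivada de nuestra ecuación de la sacudida j(t) = 72·t. Tomando d/dt de j(t), encontramos s(t) = 72. Usando s(t) = 72 y sustituyendo t = 1, encontramos s = 72.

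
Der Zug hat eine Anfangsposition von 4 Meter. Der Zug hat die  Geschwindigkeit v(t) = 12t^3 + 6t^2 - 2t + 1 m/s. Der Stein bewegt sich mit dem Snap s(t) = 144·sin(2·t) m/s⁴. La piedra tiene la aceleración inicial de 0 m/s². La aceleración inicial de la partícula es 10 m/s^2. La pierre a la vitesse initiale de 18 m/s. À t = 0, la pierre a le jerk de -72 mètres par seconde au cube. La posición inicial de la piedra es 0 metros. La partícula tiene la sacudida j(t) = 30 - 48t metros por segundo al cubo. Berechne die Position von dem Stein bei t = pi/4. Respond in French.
Nous devons trouver la primitive de notre équation du snap s(t) = 144·sin(2·t) 4 fois. La primitive du snap est le jerk. En utilisant j(0) = -72, nous obtenons j(t) = -72·cos(2·t). L'intégrale du jerk est l'accélération. En utilisant a(0) = 0, nous obtenons a(t) = -36·sin(2·t). L'intégrale de l'accélération, avec v(0) = 18, donne la vitesse: v(t) = 18·cos(2·t). En intégrant la vitesse et en utilisant la condition initiale x(0) = 0, nous obtenons x(t) = 9·sin(2·t). De l'équation de la position x(t) = 9·sin(2·t), nous substituons t = pi/4 pour obtenir x = 9.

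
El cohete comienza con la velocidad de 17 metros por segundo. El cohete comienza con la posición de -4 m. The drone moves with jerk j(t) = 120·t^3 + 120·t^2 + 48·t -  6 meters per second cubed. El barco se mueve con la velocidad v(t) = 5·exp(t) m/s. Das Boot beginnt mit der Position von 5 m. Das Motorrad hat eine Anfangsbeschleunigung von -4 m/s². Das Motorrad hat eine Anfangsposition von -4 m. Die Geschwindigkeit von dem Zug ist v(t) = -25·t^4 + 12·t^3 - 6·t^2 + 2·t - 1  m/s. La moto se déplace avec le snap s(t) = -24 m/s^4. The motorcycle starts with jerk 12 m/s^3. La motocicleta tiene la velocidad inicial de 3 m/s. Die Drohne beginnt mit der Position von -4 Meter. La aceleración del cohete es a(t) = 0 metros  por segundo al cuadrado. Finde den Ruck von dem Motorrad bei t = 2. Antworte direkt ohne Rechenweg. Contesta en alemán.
Der Ruck bei t = 2 ist j = -36.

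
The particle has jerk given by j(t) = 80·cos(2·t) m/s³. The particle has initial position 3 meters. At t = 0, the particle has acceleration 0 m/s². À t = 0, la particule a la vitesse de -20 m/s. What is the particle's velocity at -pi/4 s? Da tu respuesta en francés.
En partant du jerk j(t) = 80·cos(2·t), nous prenons 2 primitives. En intégrant le jerk et en utilisant la condition initiale a(0) = 0, nous obtenons a(t) = 40·sin(2·t). La primitive de l'accélération est la vitesse. En utilisant v(0) = -20, nous obtenons v(t) = -20·cos(2·t). Nous avons la vitesse v(t) = -20·cos(2·t). En substituant t = -pi/4: v(-pi/4) = 0.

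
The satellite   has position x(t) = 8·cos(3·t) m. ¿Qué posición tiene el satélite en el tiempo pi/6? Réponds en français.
En utilisant x(t) = 8·cos(3·t) et en substituant t = pi/6, nous trouvons x = 0.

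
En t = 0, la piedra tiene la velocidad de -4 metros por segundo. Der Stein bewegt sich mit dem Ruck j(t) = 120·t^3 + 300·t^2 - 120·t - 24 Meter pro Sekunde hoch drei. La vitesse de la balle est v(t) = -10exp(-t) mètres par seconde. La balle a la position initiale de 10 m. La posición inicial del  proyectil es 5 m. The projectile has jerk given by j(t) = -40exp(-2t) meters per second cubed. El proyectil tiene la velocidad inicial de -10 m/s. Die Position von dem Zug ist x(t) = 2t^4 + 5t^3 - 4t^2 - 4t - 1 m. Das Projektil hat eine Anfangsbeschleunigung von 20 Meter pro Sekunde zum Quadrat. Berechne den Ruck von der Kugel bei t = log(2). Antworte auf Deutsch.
Wir müssen unsere Gleichung für die Geschwindigkeit v(t) = -10·exp(-t) 2-mal ableiten. Durch Ableiten von der Geschwindigkeit erhalten wir die Beschleunigung: a(t) = 10·exp(-t). Die Ableitung von der Beschleunigung ergibt den Ruck: j(t) = -10·exp(-t). Wir haben den Ruck j(t) = -10·exp(-t). Durch Einsetzen von t = log(2): j(log(2)) = -5.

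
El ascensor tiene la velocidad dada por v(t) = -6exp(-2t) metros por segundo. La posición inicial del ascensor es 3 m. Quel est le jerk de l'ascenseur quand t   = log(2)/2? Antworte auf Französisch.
Nous devons dériver notre équation de la vitesse v(t) = -6·exp(-2·t) 2 fois. En dérivant la vitesse, nous obtenons l'accélération: a(t) = 12·exp(-2·t). En prenant d/dt de a(t), nous trouvons j(t) = -24·exp(-2·t). Nous avons le jerk j(t) = -24·exp(-2·t). En substituant t = log(2)/2: j(log(2)/2) = -12.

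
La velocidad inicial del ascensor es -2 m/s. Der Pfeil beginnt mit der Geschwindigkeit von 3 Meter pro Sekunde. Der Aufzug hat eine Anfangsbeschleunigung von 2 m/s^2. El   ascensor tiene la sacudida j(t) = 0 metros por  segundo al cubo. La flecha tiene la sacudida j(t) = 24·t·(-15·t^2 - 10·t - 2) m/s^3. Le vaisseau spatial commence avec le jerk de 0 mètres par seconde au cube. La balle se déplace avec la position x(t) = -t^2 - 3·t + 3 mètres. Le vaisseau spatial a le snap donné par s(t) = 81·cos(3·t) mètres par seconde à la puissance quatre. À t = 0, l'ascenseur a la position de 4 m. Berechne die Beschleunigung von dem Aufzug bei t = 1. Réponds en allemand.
Ausgehend von dem Ruck j(t) = 0, nehmen wir 1 Integral. Die Stammfunktion von dem Ruck, mit a(0) = 2, ergibt die Beschleunigung: a(t) = 2. Mit a(t) = 2 und Einsetzen von t = 1, finden wir a = 2.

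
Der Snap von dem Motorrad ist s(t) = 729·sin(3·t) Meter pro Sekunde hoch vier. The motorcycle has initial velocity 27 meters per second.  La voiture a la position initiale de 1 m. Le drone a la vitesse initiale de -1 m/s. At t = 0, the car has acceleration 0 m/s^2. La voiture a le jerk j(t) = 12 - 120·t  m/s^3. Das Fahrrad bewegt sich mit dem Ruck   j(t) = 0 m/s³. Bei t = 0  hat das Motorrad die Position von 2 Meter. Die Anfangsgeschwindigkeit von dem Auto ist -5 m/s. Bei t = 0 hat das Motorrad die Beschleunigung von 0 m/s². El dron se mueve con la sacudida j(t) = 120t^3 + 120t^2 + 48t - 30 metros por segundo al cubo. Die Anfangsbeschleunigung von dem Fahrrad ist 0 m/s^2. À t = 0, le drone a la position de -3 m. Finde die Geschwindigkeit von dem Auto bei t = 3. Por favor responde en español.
Para resolver esto, necesitamos tomar 2 integrales de nuestra ecuación de la sacudida j(t) = 12 - 120·t. Tomando ∫j(t)dt y aplicando a(0) = 0, encontramos a(t) = 12·t·(1 - 5·t). Tomando ∫a(t)dt y aplicando v(0) = -5, encontramos v(t) = -20·t^3 + 6·t^2 - 5. Usando v(t) = -20·t^3 + 6·t^2 - 5 y sustituyendo t = 3, encontramos v = -491.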